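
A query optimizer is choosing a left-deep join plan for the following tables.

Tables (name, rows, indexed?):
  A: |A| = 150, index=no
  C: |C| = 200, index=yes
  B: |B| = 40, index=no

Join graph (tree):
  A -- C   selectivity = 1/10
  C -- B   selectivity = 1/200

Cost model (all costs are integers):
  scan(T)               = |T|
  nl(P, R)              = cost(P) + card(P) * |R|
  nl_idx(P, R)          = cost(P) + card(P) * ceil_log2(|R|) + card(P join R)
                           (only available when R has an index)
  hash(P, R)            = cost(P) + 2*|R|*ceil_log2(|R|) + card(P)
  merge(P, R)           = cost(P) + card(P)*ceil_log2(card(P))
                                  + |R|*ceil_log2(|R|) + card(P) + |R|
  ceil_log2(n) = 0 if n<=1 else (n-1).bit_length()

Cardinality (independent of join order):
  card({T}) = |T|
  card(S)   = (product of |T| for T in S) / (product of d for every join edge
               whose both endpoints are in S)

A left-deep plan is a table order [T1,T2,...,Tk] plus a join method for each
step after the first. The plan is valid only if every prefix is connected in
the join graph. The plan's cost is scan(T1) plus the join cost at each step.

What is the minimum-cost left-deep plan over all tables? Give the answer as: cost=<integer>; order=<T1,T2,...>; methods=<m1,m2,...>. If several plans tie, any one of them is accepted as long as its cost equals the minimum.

cost=2030; order=B,C,A; methods=nl_idx,merge

Selinger DP (subsets sized 1..n):
  {A}: scan cost=150, card=150
  {C}: scan cost=200, card=200
  {B}: scan cost=40, card=40
  {AC}: card=3000; try (A,hash)→2800, (C,merge)→3300, (A,merge)→3350, (C,hash)→3500, (C,nl_idx)→4350, (C,nl)→30150 …(+1); best=2800 via (A,hash)
  {BC}: card=40; try (C,nl_idx)→400, (B,hash)→880, (C,merge)→2120, (B,merge)→2280, (C,hash)→3280, (C,nl)→8040 …(+1); best=400 via (C,nl_idx)
  {ABC}: card=600; try (A,merge)→2030, (A,hash)→2840, (B,hash)→6280, (A,nl)→6400, (B,merge)→42080, (B,nl)→122800; best=2030 via (A,merge)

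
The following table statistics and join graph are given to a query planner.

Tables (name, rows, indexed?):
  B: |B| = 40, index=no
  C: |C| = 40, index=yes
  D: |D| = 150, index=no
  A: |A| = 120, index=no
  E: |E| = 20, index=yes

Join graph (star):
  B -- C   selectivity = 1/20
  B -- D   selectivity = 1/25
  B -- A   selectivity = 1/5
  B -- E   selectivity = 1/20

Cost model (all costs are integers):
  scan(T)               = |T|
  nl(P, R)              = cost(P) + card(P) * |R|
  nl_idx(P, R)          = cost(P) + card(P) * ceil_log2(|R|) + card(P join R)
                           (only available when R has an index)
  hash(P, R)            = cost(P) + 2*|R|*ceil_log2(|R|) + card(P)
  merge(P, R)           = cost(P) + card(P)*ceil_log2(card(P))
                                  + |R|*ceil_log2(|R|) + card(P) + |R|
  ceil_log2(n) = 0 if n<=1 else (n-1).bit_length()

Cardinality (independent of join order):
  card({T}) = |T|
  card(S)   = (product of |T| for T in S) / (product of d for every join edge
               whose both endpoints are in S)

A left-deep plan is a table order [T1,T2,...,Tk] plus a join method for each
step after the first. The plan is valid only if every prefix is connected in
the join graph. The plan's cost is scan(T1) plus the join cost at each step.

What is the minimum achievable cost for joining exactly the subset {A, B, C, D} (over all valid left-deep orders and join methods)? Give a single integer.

3660

Selinger DP over subsets of {A,B,C,D}:
  {B}: scan cost=40, card=40
  {C}: scan cost=40, card=40
  {D}: scan cost=150, card=150
  {A}: scan cost=120, card=120
  {BC}: card=80; try (C,nl_idx)→360, (C,hash)→560, (B,hash)→560, (C,merge)→600, (B,merge)→600, (C,nl)→1640 …(+1); best=360 via (C,nl_idx)
  {BD}: card=240; try (B,hash)→780, (D,merge)→1670, (B,merge)→1780, (D,hash)→2480, (D,nl)→6040, (B,nl)→6150; best=780 via (B,hash)
  {AB}: card=960; try (B,hash)→720, (A,merge)→1280, (B,merge)→1360, (A,hash)→1760, (A,nl)→4840, (B,nl)→4920; best=720 via (B,hash)
  {BCD}: card=480; try (C,hash)→1500, (D,merge)→2350, (C,nl_idx)→2700, (D,hash)→2840, (C,merge)→3220, (C,nl)→10380 …(+1); best=1500 via (C,hash)
  {ABC}: card=1920; try (A,merge)→1960, (A,hash)→2120, (C,hash)→2160, (C,nl_idx)→8400, (A,nl)→9960, (C,merge)→11560 …(+1); best=1960 via (A,merge)
  {ABD}: card=5760; try (A,hash)→2700, (A,merge)→3900, (D,hash)→4080, (D,merge)→12630, (A,nl)→29580, (D,nl)→144720; best=2700 via (A,hash)
  {ABCD}: card=11520; try (A,hash)→3660, (D,hash)→6280, (A,merge)→7260, (C,hash)→8940, (D,merge)→26350, (C,nl_idx)→48780 …(+4); best=3660 via (A,hash)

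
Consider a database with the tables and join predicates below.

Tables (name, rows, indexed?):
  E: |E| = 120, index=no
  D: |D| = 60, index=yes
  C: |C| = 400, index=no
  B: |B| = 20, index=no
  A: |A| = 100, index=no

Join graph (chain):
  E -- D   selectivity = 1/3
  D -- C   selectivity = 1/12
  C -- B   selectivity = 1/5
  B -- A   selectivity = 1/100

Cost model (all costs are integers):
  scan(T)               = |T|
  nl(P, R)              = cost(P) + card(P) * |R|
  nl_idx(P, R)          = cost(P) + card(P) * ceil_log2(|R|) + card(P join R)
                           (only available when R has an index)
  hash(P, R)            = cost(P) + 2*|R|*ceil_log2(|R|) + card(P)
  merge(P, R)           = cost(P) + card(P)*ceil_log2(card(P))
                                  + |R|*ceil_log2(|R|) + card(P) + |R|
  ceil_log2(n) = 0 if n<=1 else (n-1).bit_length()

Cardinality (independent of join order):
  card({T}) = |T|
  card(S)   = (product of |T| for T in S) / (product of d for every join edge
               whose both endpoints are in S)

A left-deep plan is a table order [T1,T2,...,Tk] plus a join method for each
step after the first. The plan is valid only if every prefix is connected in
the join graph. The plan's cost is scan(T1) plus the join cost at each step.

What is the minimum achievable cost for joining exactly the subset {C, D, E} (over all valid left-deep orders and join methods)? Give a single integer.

Selinger DP over subsets of {C,D,E}:
  {E}: scan cost=120, card=120
  {D}: scan cost=60, card=60
  {C}: scan cost=400, card=400
  {DE}: card=2400; try (D,hash)→960, (E,merge)→1440, (D,merge)→1500, (E,hash)→1800, (D,nl_idx)→3240, (E,nl)→7260 …(+1); best=960 via (D,hash)
  {CD}: card=2000; try (D,hash)→1520, (C,merge)→4480, (D,nl_idx)→4800, (D,merge)→4820, (C,hash)→7320, (C,nl)→24060 …(+1); best=1520 via (D,hash)
  {CDE}: card=80000; try (E,hash)→5200, (C,hash)→10560, (E,merge)→26480, (C,merge)→36160, (E,nl)→241520, (C,nl)→960960; best=5200 via (E,hash)

5200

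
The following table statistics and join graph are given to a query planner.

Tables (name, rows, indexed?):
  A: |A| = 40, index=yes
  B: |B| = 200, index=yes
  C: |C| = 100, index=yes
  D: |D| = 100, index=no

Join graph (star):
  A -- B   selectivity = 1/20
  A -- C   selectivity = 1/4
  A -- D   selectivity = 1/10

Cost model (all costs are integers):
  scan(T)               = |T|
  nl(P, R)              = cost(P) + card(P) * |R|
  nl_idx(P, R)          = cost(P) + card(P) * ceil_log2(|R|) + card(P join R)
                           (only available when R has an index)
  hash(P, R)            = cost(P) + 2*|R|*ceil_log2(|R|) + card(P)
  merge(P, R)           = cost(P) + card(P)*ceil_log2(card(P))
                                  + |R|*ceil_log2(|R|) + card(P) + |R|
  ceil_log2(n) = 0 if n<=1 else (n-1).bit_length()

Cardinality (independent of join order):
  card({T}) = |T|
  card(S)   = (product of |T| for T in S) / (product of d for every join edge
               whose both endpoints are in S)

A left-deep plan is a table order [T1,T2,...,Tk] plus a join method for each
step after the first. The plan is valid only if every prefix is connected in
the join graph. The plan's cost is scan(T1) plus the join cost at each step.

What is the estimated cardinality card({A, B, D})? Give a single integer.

4000

Tables in S: A(40), B(200), D(100)
Edges inside S: A-B(d=20), A-D(d=10)
numerator = 40 * 200 * 100 = 800000
denominator = 20 * 10 = 200
card(S) = 800000 / 200 = 4000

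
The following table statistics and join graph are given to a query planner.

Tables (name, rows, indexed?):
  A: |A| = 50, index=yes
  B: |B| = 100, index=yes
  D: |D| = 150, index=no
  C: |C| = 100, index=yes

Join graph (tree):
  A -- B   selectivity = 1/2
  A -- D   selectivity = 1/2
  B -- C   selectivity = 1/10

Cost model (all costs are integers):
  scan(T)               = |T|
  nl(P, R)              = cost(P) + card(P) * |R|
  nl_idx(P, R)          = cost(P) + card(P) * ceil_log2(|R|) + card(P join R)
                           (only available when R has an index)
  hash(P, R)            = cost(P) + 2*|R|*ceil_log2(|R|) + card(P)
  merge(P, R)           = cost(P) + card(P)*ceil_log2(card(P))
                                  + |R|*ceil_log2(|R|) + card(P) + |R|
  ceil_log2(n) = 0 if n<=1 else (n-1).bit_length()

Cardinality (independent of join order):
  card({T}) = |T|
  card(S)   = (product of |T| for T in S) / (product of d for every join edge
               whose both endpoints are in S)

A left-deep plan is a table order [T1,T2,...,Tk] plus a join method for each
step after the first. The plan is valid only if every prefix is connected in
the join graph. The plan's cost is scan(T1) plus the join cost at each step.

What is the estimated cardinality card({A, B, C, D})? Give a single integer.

1875000

Tables in S: A(50), B(100), C(100), D(150)
Edges inside S: A-B(d=2), A-D(d=2), B-C(d=10)
numerator = 50 * 100 * 100 * 150 = 75000000
denominator = 2 * 2 * 10 = 40
card(S) = 75000000 / 40 = 1875000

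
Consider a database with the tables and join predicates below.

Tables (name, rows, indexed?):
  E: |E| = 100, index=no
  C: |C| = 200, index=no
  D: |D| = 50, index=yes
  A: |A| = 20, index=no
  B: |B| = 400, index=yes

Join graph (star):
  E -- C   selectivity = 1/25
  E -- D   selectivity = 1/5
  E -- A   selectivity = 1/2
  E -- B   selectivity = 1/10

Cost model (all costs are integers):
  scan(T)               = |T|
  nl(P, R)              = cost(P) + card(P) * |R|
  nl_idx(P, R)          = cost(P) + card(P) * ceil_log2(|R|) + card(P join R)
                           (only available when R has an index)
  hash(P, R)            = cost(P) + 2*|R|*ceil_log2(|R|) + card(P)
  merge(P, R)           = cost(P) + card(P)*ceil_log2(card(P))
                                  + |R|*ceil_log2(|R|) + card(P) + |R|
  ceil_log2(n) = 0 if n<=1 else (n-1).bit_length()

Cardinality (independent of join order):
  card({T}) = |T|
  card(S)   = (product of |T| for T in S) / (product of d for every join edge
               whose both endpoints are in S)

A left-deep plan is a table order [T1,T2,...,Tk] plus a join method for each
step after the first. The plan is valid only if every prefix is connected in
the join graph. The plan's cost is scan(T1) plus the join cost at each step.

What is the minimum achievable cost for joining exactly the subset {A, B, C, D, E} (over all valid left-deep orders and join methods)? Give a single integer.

98600

Selinger DP over subsets of {A,B,C,D,E}:
  {E}: scan cost=100, card=100
  {C}: scan cost=200, card=200
  {D}: scan cost=50, card=50
  {A}: scan cost=20, card=20
  {B}: scan cost=400, card=400
  {CE}: card=800; try (E,hash)→1800, (C,merge)→2700, (E,merge)→2800, (C,hash)→3400, (C,nl)→20100, (E,nl)→20200; best=1800 via (E,hash)
  {DE}: card=1000; try (D,hash)→800, (E,merge)→1200, (D,merge)→1250, (E,hash)→1500, (D,nl_idx)→1700, (E,nl)→5050 …(+1); best=800 via (D,hash)
  {AE}: card=1000; try (A,hash)→400, (E,merge)→940, (A,merge)→1020, (E,hash)→1440, (E,nl)→2020, (A,nl)→2100; best=400 via (A,hash)
  {BE}: card=4000; try (E,hash)→2200, (B,merge)→4900, (B,nl_idx)→5000, (E,merge)→5200, (B,hash)→7400, (B,nl)→40100 …(+1); best=2200 via (E,hash)
  {CDE}: card=8000; try (D,hash)→3200, (C,hash)→5000, (D,merge)→10950, (C,merge)→13600, (D,nl_idx)→14600, (D,nl)→41800 …(+1); best=3200 via (D,hash)
  {ACE}: card=8000; try (A,hash)→2800, (C,hash)→4600, (A,merge)→10720, (C,merge)→13200, (A,nl)→17800, (C,nl)→200400; best=2800 via (A,hash)
  {BCE}: card=32000; try (C,hash)→9400, (B,hash)→9800, (B,merge)→14600, (B,nl_idx)→41000, (C,merge)→56000, (B,nl)→321800 …(+1); best=9400 via (C,hash)
  {ADE}: card=10000; try (D,hash)→2000, (A,hash)→2000, (D,merge)→11750, (A,merge)→11920, (D,nl_idx)→16400, (A,nl)→20800 …(+1); best=2000 via (D,hash)
  {BDE}: card=40000; try (D,hash)→6800, (B,hash)→9000, (B,merge)→15800, (B,nl_idx)→49800, (D,merge)→54550, (D,nl_idx)→66200 …(+2); best=6800 via (D,hash)
  {ABE}: card=40000; try (A,hash)→6400, (B,hash)→8600, (B,merge)→15400, (B,nl_idx)→49400, (A,merge)→54320, (A,nl)→82200 …(+1); best=6400 via (A,hash)
  {ACDE}: card=80000; try (D,hash)→11400, (A,hash)→11400, (C,hash)→15200, (D,merge)→115150, (A,merge)→115320, (D,nl_idx)→130800 …(+4); best=11400 via (D,hash)
  {BCDE}: card=320000; try (B,hash)→18400, (D,hash)→42000, (C,hash)→50000, (B,merge)→119200, (B,nl_idx)→395200, (D,nl_idx)→521400 …(+5); best=18400 via (B,hash)
  {ABCE}: card=320000; try (B,hash)→18000, (A,hash)→41600, (C,hash)→49600, (B,merge)→118800, (B,nl_idx)→394800, (A,merge)→521520 …(+4); best=18000 via (B,hash)
  {ABDE}: card=400000; try (B,hash)→19200, (D,hash)→47000, (A,hash)→47000, (B,merge)→156000, (B,nl_idx)→492000, (D,nl_idx)→646400 …(+5); best=19200 via (B,hash)
  {ABCDE}: card=3200000; try (B,hash)→98600, (D,hash)→338600, (A,hash)→338600, (C,hash)→422400, (B,merge)→1455400, (B,nl_idx)→3931400 …(+8); best=98600 via (B,hash)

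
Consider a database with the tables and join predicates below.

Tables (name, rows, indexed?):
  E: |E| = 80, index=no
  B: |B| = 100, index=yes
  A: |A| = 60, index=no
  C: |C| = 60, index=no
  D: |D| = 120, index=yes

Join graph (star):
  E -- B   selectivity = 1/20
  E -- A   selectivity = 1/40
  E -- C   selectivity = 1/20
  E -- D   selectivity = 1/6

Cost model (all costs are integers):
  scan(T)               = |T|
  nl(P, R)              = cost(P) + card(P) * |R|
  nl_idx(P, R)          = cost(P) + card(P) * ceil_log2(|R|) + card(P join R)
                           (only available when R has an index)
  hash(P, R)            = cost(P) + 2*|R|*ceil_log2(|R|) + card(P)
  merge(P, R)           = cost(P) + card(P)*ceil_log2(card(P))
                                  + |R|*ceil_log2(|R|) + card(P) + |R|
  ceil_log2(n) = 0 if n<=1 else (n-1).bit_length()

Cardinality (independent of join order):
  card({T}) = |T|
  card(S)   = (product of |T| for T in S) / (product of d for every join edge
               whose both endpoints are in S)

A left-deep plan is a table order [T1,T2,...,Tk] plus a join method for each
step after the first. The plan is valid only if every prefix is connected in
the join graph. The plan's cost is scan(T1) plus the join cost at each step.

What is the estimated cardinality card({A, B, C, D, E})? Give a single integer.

36000

Tables in S: A(60), B(100), C(60), D(120), E(80)
Edges inside S: E-B(d=20), E-A(d=40), E-C(d=20), E-D(d=6)
numerator = 60 * 100 * 60 * 120 * 80 = 3456000000
denominator = 20 * 40 * 20 * 6 = 96000
card(S) = 3456000000 / 96000 = 36000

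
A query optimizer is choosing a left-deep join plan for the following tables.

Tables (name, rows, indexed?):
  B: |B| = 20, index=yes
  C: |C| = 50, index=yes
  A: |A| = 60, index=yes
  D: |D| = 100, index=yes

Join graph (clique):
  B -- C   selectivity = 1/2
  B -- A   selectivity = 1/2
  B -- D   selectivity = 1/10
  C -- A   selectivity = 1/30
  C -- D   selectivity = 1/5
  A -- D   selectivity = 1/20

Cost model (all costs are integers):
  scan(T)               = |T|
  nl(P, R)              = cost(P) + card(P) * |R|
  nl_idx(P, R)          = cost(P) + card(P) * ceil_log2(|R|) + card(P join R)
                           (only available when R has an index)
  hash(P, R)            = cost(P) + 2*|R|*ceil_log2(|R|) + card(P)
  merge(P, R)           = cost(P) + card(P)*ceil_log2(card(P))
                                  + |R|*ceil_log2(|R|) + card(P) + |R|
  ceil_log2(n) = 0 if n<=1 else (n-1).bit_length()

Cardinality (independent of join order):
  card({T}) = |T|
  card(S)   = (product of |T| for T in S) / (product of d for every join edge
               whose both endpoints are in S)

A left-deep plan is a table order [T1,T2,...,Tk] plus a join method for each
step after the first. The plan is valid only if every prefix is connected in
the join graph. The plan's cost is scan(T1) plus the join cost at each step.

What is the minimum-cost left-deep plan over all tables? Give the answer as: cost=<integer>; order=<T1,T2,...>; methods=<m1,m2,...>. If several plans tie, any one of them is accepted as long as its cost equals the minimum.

cost=1550; order=C,A,D,B; methods=nl_idx,nl_idx,hash

Selinger DP (subsets sized 1..n):
  {B}: scan cost=20, card=20
  {C}: scan cost=50, card=50
  {A}: scan cost=60, card=60
  {D}: scan cost=100, card=100
  {BC}: card=500; try (B,hash)→300, (C,merge)→490, (B,merge)→520, (C,hash)→640, (C,nl_idx)→640, (B,nl_idx)→800 …(+2); best=300 via (B,hash)
  {AB}: card=600; try (B,hash)→320, (A,merge)→560, (B,merge)→600, (A,nl_idx)→740, (A,hash)→760, (B,nl_idx)→960 …(+2); best=320 via (B,hash)
  {BD}: card=200; try (D,nl_idx)→360, (B,hash)→400, (B,nl_idx)→800, (D,merge)→940, (B,merge)→1020, (D,hash)→1440 …(+2); best=360 via (D,nl_idx)
  {AC}: card=100; try (A,nl_idx)→450, (C,nl_idx)→520, (C,hash)→720, (A,hash)→820, (A,merge)→820, (C,merge)→830 …(+2); best=450 via (A,nl_idx)
  {CD}: card=1000; try (C,hash)→800, (D,merge)→1200, (C,merge)→1250, (D,nl_idx)→1400, (D,hash)→1500, (C,nl_idx)→1700 …(+2); best=800 via (C,hash)
  {AD}: card=300; try (D,nl_idx)→780, (A,hash)→920, (A,nl_idx)→1000, (D,merge)→1280, (A,merge)→1320, (D,hash)→1520 …(+2); best=780 via (D,nl_idx)
  {ABC}: card=500; try (B,hash)→750, (B,merge)→1370, (B,nl_idx)→1450, (C,hash)→1520, (A,hash)→1520, (B,nl)→2450 …(+6); best=750 via (B,hash)
  {BCD}: card=1000; try (C,hash)→1160, (B,hash)→2000, (D,hash)→2200, (C,merge)→2510, (C,nl_idx)→2560, (D,nl_idx)→4800 …(+6); best=1160 via (C,hash)
  {ABD}: card=300; try (B,hash)→1280, (A,hash)→1280, (A,nl_idx)→1860, (D,hash)→2320, (B,nl_idx)→2580, (A,merge)→2580 …(+6); best=1280 via (B,hash)
  {ACD}: card=100; try (D,nl_idx)→1250, (C,hash)→1680, (D,hash)→1950, (D,merge)→2050, (A,hash)→2520, (C,nl_idx)→2680 …(+6); best=1250 via (D,nl_idx)
  {ABCD}: card=50; try (B,hash)→1550, (B,nl_idx)→1800, (B,merge)→2170, (C,hash)→2180, (D,hash)→2650, (A,hash)→2880 …(+10); best=1550 via (B,hash)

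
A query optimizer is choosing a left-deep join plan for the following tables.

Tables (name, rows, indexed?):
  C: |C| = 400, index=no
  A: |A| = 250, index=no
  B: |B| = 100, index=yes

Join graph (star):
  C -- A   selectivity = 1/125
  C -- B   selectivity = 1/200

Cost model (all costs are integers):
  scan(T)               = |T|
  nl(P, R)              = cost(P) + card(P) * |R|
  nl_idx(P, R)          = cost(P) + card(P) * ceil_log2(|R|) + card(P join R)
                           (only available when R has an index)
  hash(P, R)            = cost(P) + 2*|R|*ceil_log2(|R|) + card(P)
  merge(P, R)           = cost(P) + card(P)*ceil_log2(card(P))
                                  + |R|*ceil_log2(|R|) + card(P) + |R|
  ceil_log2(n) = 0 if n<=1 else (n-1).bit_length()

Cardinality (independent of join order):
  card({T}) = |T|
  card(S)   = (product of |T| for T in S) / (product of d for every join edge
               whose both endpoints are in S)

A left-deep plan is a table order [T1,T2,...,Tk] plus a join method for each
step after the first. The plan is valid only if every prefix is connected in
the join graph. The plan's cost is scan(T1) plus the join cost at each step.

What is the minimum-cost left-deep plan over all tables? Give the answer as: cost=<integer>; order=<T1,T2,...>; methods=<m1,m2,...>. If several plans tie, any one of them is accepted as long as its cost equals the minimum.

Selinger DP (subsets sized 1..n):
  {C}: scan cost=400, card=400
  {A}: scan cost=250, card=250
  {B}: scan cost=100, card=100
  {AC}: card=800; try (A,hash)→4800, (C,merge)→6500, (A,merge)→6650, (C,hash)→7700, (C,nl)→100250, (A,nl)→100400; best=4800 via (A,hash)
  {BC}: card=200; try (B,hash)→2200, (B,nl_idx)→3400, (C,merge)→4900, (B,merge)→5200, (C,hash)→7400, (C,nl)→40100 …(+1); best=2200 via (B,hash)
  {ABC}: card=400; try (A,merge)→6250, (A,hash)→6400, (B,hash)→7000, (B,nl_idx)→10800, (B,merge)→14400, (A,nl)→52200 …(+1); best=6250 via (A,merge)

cost=6250; order=C,B,A; methods=hash,merge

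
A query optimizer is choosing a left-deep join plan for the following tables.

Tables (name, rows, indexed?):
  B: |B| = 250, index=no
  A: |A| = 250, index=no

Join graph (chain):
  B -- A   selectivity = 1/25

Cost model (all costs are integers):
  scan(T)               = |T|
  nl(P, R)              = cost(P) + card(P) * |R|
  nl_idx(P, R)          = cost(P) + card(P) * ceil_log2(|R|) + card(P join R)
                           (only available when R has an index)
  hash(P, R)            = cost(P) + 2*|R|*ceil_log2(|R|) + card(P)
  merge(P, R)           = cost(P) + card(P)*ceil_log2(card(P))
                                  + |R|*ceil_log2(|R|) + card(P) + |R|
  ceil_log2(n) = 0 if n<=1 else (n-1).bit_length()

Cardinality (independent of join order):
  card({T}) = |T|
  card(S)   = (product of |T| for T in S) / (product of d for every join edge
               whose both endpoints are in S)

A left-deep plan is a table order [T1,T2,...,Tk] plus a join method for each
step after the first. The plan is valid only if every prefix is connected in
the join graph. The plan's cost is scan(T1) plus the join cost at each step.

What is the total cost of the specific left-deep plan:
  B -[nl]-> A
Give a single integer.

step 1: scan B: cost=250, card=250
step 2: join A via nl
    card(P join A) = 250*250/(25) = 2500
    cost = 250 + 250*250 = 62750

62750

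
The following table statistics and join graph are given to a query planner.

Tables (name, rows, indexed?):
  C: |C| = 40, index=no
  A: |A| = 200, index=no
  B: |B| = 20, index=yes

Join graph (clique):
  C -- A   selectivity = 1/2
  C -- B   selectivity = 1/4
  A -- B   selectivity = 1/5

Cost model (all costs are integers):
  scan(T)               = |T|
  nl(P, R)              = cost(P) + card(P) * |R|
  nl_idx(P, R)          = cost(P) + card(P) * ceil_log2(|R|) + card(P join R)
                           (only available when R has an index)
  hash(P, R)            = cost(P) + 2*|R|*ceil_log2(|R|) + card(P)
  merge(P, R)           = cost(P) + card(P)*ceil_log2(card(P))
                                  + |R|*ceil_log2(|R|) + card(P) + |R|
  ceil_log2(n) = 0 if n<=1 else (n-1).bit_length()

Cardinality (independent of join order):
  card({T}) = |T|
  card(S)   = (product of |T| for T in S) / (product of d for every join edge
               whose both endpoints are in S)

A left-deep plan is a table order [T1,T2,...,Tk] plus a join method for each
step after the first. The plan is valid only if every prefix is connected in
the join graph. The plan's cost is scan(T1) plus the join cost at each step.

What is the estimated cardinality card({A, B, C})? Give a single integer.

Tables in S: A(200), B(20), C(40)
Edges inside S: C-A(d=2), C-B(d=4), A-B(d=5)
numerator = 200 * 20 * 40 = 160000
denominator = 2 * 4 * 5 = 40
card(S) = 160000 / 40 = 4000

4000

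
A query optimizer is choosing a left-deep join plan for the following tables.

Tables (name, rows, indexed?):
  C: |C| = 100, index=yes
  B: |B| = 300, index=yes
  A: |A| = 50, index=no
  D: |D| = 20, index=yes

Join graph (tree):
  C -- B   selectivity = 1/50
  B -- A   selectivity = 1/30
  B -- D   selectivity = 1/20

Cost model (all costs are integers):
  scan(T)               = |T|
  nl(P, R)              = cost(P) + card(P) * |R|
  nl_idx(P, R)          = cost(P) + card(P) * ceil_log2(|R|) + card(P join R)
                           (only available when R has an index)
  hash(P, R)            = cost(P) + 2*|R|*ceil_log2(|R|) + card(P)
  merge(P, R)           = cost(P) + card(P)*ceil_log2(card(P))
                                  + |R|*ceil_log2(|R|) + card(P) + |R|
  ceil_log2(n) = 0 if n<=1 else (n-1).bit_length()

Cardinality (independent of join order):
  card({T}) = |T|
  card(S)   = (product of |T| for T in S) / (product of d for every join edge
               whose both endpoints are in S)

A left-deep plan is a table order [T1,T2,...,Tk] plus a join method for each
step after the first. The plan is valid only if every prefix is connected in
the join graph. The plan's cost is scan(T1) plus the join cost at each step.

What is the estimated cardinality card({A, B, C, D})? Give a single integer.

1000

Tables in S: A(50), B(300), C(100), D(20)
Edges inside S: C-B(d=50), B-A(d=30), B-D(d=20)
numerator = 50 * 300 * 100 * 20 = 30000000
denominator = 50 * 30 * 20 = 30000
card(S) = 30000000 / 30000 = 1000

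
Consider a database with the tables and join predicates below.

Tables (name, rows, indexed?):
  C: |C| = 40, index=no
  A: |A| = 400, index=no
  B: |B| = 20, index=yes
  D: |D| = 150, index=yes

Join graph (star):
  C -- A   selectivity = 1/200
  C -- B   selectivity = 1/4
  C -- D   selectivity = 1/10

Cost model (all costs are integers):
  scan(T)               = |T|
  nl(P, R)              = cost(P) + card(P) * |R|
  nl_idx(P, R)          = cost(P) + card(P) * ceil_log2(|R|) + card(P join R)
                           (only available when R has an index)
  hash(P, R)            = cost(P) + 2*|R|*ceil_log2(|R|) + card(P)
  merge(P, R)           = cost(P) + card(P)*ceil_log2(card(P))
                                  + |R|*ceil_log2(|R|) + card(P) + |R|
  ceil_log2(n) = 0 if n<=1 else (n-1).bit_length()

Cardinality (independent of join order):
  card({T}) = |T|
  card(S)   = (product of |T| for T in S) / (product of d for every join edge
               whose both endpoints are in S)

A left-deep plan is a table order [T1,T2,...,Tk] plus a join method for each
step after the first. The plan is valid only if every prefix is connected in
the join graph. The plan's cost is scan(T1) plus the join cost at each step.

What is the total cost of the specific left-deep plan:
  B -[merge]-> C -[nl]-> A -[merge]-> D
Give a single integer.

85770

step 1: scan B: cost=20, card=20
step 2: join C via merge
    card(P join C) = 20*40/(4) = 200
    cost = 20 + 20*5 + 40*6 + 20 + 40 = 420
step 3: join A via nl
    card(P join A) = 200*400/(200) = 400
    cost = 420 + 200*400 = 80420
step 4: join D via merge
    card(P join D) = 400*150/(10) = 6000
    cost = 80420 + 400*9 + 150*8 + 400 + 150 = 85770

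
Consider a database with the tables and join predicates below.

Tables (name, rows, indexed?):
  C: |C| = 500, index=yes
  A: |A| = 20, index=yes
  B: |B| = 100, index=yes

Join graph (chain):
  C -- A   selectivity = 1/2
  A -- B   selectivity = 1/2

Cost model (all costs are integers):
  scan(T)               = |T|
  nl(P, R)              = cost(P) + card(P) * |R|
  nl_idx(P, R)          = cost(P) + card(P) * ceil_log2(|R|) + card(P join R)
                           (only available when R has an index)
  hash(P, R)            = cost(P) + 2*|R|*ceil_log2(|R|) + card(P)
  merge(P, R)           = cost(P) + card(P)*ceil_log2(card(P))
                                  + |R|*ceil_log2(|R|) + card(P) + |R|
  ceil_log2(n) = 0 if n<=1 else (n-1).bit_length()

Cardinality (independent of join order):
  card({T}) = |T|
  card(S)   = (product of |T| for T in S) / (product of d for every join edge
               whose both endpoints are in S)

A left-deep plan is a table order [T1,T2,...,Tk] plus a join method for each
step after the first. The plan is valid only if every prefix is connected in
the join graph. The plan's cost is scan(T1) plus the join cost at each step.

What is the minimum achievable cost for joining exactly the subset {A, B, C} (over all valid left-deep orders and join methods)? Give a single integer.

7600

Selinger DP over subsets of {A,B,C}:
  {C}: scan cost=500, card=500
  {A}: scan cost=20, card=20
  {B}: scan cost=100, card=100
  {AC}: card=5000; try (A,hash)→1200, (C,merge)→5140, (C,nl_idx)→5200, (A,merge)→5620, (A,nl_idx)→8000, (C,hash)→9040 …(+2); best=1200 via (A,hash)
  {AB}: card=1000; try (A,hash)→400, (B,merge)→940, (A,merge)→1020, (B,nl_idx)→1160, (B,hash)→1440, (A,nl_idx)→1600 …(+2); best=400 via (A,hash)
  {ABC}: card=250000; try (B,hash)→7600, (C,hash)→10400, (C,merge)→16400, (B,merge)→72000, (C,nl_idx)→259400, (B,nl_idx)→286200 …(+2); best=7600 via (B,hash)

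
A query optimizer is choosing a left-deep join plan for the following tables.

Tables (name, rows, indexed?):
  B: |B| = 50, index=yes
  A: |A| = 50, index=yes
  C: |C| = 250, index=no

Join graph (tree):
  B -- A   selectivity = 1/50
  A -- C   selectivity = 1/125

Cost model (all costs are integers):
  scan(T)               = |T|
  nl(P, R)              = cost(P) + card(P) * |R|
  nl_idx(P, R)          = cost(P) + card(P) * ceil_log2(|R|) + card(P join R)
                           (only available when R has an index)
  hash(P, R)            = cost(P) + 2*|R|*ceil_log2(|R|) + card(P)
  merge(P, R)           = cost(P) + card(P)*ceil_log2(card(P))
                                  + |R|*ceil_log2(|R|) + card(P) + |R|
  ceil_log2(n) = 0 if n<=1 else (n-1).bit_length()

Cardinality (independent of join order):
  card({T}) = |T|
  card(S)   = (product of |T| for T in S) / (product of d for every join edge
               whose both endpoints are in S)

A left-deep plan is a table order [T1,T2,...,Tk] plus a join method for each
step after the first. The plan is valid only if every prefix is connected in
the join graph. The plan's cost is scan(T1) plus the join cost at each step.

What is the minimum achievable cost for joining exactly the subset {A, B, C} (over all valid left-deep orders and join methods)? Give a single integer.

Selinger DP over subsets of {A,B,C}:
  {B}: scan cost=50, card=50
  {A}: scan cost=50, card=50
  {C}: scan cost=250, card=250
  {AB}: card=50; try (B,nl_idx)→400, (A,nl_idx)→400, (B,hash)→700, (A,hash)→700, (B,merge)→750, (A,merge)→750 …(+2); best=400 via (B,nl_idx)
  {AC}: card=100; try (A,hash)→1100, (A,nl_idx)→1850, (C,merge)→2650, (A,merge)→2850, (C,hash)→4100, (C,nl)→12550 …(+1); best=1100 via (A,hash)
  {ABC}: card=100; try (B,hash)→1800, (B,nl_idx)→1800, (B,merge)→2250, (C,merge)→3000, (C,hash)→4450, (B,nl)→6100 …(+1); best=1800 via (B,hash)

1800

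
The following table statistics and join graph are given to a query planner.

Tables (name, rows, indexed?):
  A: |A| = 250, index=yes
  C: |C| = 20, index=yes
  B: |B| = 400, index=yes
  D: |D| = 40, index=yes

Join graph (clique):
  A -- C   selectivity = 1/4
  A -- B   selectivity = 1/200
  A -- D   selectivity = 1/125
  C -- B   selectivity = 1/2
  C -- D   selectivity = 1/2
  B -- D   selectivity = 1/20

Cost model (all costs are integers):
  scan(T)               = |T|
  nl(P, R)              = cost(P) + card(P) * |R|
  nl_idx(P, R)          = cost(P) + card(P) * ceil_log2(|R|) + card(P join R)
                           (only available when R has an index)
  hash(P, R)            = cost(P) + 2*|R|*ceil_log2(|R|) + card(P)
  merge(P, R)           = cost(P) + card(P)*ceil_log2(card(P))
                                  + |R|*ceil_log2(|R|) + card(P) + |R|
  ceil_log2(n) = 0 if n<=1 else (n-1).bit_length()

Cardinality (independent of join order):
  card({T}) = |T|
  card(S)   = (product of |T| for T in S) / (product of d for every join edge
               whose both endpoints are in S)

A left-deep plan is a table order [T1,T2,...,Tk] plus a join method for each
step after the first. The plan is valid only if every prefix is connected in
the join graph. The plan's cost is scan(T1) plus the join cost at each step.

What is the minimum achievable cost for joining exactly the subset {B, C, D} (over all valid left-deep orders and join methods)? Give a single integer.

2200

Selinger DP over subsets of {B,C,D}:
  {C}: scan cost=20, card=20
  {B}: scan cost=400, card=400
  {D}: scan cost=40, card=40
  {BC}: card=4000; try (C,hash)→1000, (B,merge)→4140, (B,nl_idx)→4200, (C,merge)→4520, (C,nl_idx)→6400, (B,hash)→7240 …(+2); best=1000 via (C,hash)
  {CD}: card=400; try (C,hash)→280, (D,merge)→420, (C,merge)→440, (D,hash)→520, (D,nl_idx)→540, (C,nl_idx)→640 …(+2); best=280 via (C,hash)
  {BD}: card=800; try (B,nl_idx)→1200, (D,hash)→1280, (D,nl_idx)→3600, (B,merge)→4320, (D,merge)→4680, (B,hash)→7280 …(+2); best=1200 via (B,nl_idx)
  {BCD}: card=4000; try (C,hash)→2200, (D,hash)→5480, (B,hash)→7880, (B,nl_idx)→7880, (B,merge)→8280, (C,nl_idx)→9200 …(+6); best=2200 via (C,hash)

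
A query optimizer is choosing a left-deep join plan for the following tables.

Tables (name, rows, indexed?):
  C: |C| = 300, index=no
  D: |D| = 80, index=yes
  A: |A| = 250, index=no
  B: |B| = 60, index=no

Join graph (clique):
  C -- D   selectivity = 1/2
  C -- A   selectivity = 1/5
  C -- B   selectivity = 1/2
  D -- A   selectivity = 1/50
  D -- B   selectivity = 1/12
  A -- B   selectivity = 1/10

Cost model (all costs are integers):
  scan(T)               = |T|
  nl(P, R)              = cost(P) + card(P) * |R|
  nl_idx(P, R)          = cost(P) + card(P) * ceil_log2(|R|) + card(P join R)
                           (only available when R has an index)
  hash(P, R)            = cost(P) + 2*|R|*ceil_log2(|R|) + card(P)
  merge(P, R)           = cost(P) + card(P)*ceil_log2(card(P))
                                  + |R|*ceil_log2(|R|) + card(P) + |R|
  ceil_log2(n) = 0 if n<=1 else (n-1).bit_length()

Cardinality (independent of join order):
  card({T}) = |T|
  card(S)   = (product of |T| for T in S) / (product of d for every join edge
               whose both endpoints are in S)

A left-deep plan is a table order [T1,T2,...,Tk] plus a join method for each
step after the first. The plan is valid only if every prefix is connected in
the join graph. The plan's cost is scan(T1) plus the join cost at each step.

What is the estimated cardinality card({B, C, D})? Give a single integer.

Tables in S: B(60), C(300), D(80)
Edges inside S: C-D(d=2), C-B(d=2), D-B(d=12)
numerator = 60 * 300 * 80 = 1440000
denominator = 2 * 2 * 12 = 48
card(S) = 1440000 / 48 = 30000

30000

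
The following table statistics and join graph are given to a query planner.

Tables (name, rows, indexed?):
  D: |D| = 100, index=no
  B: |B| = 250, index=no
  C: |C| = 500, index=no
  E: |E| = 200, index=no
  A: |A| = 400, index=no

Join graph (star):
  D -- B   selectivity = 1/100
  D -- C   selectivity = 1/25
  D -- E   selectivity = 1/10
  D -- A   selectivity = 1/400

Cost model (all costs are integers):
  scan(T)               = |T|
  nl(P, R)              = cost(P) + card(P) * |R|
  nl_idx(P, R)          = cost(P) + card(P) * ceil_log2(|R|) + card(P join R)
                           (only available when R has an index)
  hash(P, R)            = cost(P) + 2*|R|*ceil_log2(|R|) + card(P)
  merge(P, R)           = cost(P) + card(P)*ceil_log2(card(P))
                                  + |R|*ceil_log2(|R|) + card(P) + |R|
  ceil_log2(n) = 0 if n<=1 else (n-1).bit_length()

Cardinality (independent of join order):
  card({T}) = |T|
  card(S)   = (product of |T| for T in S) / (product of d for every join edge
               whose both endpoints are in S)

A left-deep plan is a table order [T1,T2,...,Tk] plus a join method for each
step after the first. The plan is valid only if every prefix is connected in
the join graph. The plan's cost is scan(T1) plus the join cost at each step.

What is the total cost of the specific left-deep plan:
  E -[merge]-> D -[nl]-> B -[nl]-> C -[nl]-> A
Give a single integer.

43002800

step 1: scan E: cost=200, card=200
step 2: join D via merge
    card(P join D) = 200*100/(10) = 2000
    cost = 200 + 200*8 + 100*7 + 200 + 100 = 2800
step 3: join B via nl
    card(P join B) = 2000*250/(100) = 5000
    cost = 2800 + 2000*250 = 502800
step 4: join C via nl
    card(P join C) = 5000*500/(25) = 100000
    cost = 502800 + 5000*500 = 3002800
step 5: join A via nl
    card(P join A) = 100000*400/(400) = 100000
    cost = 3002800 + 100000*400 = 43002800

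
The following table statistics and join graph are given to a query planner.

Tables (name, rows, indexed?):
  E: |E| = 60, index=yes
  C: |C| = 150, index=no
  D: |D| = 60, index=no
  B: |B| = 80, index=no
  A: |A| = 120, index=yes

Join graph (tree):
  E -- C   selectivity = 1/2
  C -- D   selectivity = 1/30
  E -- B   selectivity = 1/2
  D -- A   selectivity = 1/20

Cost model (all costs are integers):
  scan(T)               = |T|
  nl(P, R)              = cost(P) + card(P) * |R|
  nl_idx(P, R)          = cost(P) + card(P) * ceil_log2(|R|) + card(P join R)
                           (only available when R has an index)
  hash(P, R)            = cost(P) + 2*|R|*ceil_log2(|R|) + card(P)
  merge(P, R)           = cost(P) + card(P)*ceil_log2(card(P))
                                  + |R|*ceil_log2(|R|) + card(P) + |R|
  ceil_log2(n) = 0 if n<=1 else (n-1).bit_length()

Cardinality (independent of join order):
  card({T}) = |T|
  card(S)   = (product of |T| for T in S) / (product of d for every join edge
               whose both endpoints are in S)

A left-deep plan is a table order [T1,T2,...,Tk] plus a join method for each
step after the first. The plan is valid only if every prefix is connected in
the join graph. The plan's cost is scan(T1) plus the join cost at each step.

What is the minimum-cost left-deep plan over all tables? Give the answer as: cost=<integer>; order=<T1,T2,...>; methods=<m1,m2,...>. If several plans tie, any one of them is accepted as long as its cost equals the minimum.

Selinger DP (subsets sized 1..n):
  {E}: scan cost=60, card=60
  {C}: scan cost=150, card=150
  {D}: scan cost=60, card=60
  {B}: scan cost=80, card=80
  {A}: scan cost=120, card=120
  {CE}: card=4500; try (E,hash)→1020, (C,merge)→1830, (E,merge)→1920, (C,hash)→2520, (E,nl_idx)→5550, (C,nl)→9060 …(+1); best=1020 via (E,hash)
  {BE}: card=2400; try (E,hash)→880, (B,merge)→1120, (E,merge)→1140, (B,hash)→1240, (E,nl_idx)→2960, (B,nl)→4860 …(+1); best=880 via (E,hash)
  {CD}: card=300; try (D,hash)→1020, (C,merge)→1830, (D,merge)→1920, (C,hash)→2520, (C,nl)→9060, (D,nl)→9150; best=1020 via (D,hash)
  {AD}: card=360; try (A,nl_idx)→840, (D,hash)→960, (A,merge)→1440, (D,merge)→1500, (A,hash)→1800, (A,nl)→7260 …(+1); best=840 via (A,nl_idx)
  {CDE}: card=9000; try (E,hash)→2040, (E,merge)→4440, (D,hash)→6240, (E,nl_idx)→11820, (E,nl)→19020, (D,merge)→64440 …(+1); best=2040 via (E,hash)
  {BCE}: card=180000; try (C,hash)→5680, (B,hash)→6640, (C,merge)→33430, (B,merge)→64660, (C,nl)→360880, (B,nl)→361020; best=5680 via (C,hash)
  {ACD}: card=1800; try (A,hash)→3000, (C,hash)→3600, (A,nl_idx)→4920, (A,merge)→4980, (C,merge)→5790, (A,nl)→37020 …(+1); best=3000 via (A,hash)
  {BCDE}: card=360000; try (B,hash)→12160, (B,merge)→137680, (D,hash)→186400, (B,nl)→722040, (D,merge)→3426100, (D,nl)→10805680; best=12160 via (B,hash)
  {ACDE}: card=54000; try (E,hash)→5520, (A,hash)→12720, (E,merge)→25020, (E,nl_idx)→67800, (E,nl)→111000, (A,nl_idx)→119040 …(+2); best=5520 via (E,hash)
  {ABCDE}: card=2160000; try (B,hash)→60640, (A,hash)→373840, (B,merge)→924160, (B,nl)→4325520, (A,nl_idx)→4692160, (A,merge)→7213120 …(+1); best=60640 via (B,hash)

cost=60640; order=C,D,A,E,B; methods=hash,hash,hash,hash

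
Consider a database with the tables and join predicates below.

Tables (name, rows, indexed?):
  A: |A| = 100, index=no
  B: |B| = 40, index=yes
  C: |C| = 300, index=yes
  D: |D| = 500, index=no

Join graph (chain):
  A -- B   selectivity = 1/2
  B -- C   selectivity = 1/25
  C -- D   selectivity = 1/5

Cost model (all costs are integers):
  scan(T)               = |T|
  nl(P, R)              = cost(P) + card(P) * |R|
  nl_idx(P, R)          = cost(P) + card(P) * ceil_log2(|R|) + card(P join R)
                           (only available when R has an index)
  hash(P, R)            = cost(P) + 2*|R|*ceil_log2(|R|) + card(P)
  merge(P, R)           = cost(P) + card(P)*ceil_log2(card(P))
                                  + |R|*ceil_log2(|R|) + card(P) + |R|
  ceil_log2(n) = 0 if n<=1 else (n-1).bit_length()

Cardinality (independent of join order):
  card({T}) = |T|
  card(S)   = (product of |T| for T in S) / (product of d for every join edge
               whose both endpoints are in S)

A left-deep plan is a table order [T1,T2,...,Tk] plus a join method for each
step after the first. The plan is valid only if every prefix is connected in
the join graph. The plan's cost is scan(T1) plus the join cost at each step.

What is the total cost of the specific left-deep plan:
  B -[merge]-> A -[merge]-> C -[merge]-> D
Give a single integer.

step 1: scan B: cost=40, card=40
step 2: join A via merge
    card(P join A) = 40*100/(2) = 2000
    cost = 40 + 40*6 + 100*7 + 40 + 100 = 1120
step 3: join C via merge
    card(P join C) = 2000*300/(25) = 24000
    cost = 1120 + 2000*11 + 300*9 + 2000 + 300 = 28120
step 4: join D via merge
    card(P join D) = 24000*500/(5) = 2400000
    cost = 28120 + 24000*15 + 500*9 + 24000 + 500 = 417120

417120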